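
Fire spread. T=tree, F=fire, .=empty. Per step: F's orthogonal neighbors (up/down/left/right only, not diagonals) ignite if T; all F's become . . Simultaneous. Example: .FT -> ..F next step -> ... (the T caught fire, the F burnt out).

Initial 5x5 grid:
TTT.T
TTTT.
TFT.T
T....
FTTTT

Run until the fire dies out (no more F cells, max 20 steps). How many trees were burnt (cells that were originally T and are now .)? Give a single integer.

Answer: 14

Derivation:
Step 1: +5 fires, +2 burnt (F count now 5)
Step 2: +4 fires, +5 burnt (F count now 4)
Step 3: +4 fires, +4 burnt (F count now 4)
Step 4: +1 fires, +4 burnt (F count now 1)
Step 5: +0 fires, +1 burnt (F count now 0)
Fire out after step 5
Initially T: 16, now '.': 23
Total burnt (originally-T cells now '.'): 14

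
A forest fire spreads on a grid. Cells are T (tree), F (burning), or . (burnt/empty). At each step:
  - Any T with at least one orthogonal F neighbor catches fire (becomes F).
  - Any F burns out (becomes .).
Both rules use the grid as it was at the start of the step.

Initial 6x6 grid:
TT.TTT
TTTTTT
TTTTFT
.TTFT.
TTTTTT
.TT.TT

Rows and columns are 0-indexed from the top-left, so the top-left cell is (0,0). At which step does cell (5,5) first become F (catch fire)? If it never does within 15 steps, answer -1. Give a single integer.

Step 1: cell (5,5)='T' (+6 fires, +2 burnt)
Step 2: cell (5,5)='T' (+7 fires, +6 burnt)
Step 3: cell (5,5)='T' (+8 fires, +7 burnt)
Step 4: cell (5,5)='F' (+5 fires, +8 burnt)
  -> target ignites at step 4
Step 5: cell (5,5)='.' (+2 fires, +5 burnt)
Step 6: cell (5,5)='.' (+1 fires, +2 burnt)
Step 7: cell (5,5)='.' (+0 fires, +1 burnt)
  fire out at step 7

4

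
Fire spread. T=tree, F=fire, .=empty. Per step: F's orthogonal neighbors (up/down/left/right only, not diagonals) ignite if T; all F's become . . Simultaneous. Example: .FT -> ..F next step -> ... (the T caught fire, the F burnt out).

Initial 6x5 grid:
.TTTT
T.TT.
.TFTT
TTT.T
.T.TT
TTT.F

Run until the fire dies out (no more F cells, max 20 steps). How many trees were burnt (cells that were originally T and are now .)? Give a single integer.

Step 1: +5 fires, +2 burnt (F count now 5)
Step 2: +6 fires, +5 burnt (F count now 6)
Step 3: +4 fires, +6 burnt (F count now 4)
Step 4: +2 fires, +4 burnt (F count now 2)
Step 5: +2 fires, +2 burnt (F count now 2)
Step 6: +0 fires, +2 burnt (F count now 0)
Fire out after step 6
Initially T: 20, now '.': 29
Total burnt (originally-T cells now '.'): 19

Answer: 19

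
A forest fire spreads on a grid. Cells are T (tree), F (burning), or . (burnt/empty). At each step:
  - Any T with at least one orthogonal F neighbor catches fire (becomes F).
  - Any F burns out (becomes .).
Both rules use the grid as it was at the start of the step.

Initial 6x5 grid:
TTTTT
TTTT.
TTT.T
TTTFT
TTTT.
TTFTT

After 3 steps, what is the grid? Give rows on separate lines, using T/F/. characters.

Step 1: 6 trees catch fire, 2 burn out
  TTTTT
  TTTT.
  TTT.T
  TTF.F
  TTFF.
  TF.FT
Step 2: 6 trees catch fire, 6 burn out
  TTTTT
  TTTT.
  TTF.F
  TF...
  TF...
  F...F
Step 3: 4 trees catch fire, 6 burn out
  TTTTT
  TTFT.
  TF...
  F....
  F....
  .....

TTTTT
TTFT.
TF...
F....
F....
.....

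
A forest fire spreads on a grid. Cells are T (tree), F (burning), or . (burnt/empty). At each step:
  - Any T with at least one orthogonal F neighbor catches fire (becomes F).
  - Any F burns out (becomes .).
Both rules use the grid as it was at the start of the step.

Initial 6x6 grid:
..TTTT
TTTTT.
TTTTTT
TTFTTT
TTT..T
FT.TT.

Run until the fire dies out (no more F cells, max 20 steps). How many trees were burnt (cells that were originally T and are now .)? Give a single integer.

Step 1: +6 fires, +2 burnt (F count now 6)
Step 2: +6 fires, +6 burnt (F count now 6)
Step 3: +6 fires, +6 burnt (F count now 6)
Step 4: +5 fires, +6 burnt (F count now 5)
Step 5: +1 fires, +5 burnt (F count now 1)
Step 6: +1 fires, +1 burnt (F count now 1)
Step 7: +0 fires, +1 burnt (F count now 0)
Fire out after step 7
Initially T: 27, now '.': 34
Total burnt (originally-T cells now '.'): 25

Answer: 25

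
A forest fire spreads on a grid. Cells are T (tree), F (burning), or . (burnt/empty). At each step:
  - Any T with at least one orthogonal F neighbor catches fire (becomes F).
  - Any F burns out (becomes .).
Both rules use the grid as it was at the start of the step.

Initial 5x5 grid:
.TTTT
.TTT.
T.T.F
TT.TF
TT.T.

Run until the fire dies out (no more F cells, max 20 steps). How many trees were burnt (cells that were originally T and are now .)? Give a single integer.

Answer: 2

Derivation:
Step 1: +1 fires, +2 burnt (F count now 1)
Step 2: +1 fires, +1 burnt (F count now 1)
Step 3: +0 fires, +1 burnt (F count now 0)
Fire out after step 3
Initially T: 15, now '.': 12
Total burnt (originally-T cells now '.'): 2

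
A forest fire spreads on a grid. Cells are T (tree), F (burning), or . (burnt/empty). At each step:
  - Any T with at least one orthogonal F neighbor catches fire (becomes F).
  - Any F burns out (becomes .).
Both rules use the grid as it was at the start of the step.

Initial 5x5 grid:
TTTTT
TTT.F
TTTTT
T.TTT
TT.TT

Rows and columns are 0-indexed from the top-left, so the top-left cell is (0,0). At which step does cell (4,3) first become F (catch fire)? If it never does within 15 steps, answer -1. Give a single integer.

Step 1: cell (4,3)='T' (+2 fires, +1 burnt)
Step 2: cell (4,3)='T' (+3 fires, +2 burnt)
Step 3: cell (4,3)='T' (+4 fires, +3 burnt)
Step 4: cell (4,3)='F' (+5 fires, +4 burnt)
  -> target ignites at step 4
Step 5: cell (4,3)='.' (+3 fires, +5 burnt)
Step 6: cell (4,3)='.' (+2 fires, +3 burnt)
Step 7: cell (4,3)='.' (+1 fires, +2 burnt)
Step 8: cell (4,3)='.' (+1 fires, +1 burnt)
Step 9: cell (4,3)='.' (+0 fires, +1 burnt)
  fire out at step 9

4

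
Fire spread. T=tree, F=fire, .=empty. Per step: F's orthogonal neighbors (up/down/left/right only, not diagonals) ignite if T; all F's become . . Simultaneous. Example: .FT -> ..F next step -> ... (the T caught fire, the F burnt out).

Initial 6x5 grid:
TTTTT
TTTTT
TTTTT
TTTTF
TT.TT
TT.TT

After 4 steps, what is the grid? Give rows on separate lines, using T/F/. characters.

Step 1: 3 trees catch fire, 1 burn out
  TTTTT
  TTTTT
  TTTTF
  TTTF.
  TT.TF
  TT.TT
Step 2: 5 trees catch fire, 3 burn out
  TTTTT
  TTTTF
  TTTF.
  TTF..
  TT.F.
  TT.TF
Step 3: 5 trees catch fire, 5 burn out
  TTTTF
  TTTF.
  TTF..
  TF...
  TT...
  TT.F.
Step 4: 5 trees catch fire, 5 burn out
  TTTF.
  TTF..
  TF...
  F....
  TF...
  TT...

TTTF.
TTF..
TF...
F....
TF...
TT...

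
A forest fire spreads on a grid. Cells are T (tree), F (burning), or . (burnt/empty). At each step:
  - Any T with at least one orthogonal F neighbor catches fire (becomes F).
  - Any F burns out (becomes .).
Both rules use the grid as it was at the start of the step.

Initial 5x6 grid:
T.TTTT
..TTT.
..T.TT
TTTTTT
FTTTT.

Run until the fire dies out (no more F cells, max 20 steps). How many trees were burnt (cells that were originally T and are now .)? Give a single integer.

Step 1: +2 fires, +1 burnt (F count now 2)
Step 2: +2 fires, +2 burnt (F count now 2)
Step 3: +2 fires, +2 burnt (F count now 2)
Step 4: +3 fires, +2 burnt (F count now 3)
Step 5: +2 fires, +3 burnt (F count now 2)
Step 6: +4 fires, +2 burnt (F count now 4)
Step 7: +3 fires, +4 burnt (F count now 3)
Step 8: +1 fires, +3 burnt (F count now 1)
Step 9: +1 fires, +1 burnt (F count now 1)
Step 10: +0 fires, +1 burnt (F count now 0)
Fire out after step 10
Initially T: 21, now '.': 29
Total burnt (originally-T cells now '.'): 20

Answer: 20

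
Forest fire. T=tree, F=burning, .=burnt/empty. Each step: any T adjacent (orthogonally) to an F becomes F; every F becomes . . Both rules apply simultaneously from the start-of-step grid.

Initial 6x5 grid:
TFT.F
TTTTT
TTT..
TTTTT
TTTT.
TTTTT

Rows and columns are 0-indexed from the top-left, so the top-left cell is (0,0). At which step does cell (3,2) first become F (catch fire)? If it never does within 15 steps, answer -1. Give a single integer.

Step 1: cell (3,2)='T' (+4 fires, +2 burnt)
Step 2: cell (3,2)='T' (+4 fires, +4 burnt)
Step 3: cell (3,2)='T' (+3 fires, +4 burnt)
Step 4: cell (3,2)='F' (+3 fires, +3 burnt)
  -> target ignites at step 4
Step 5: cell (3,2)='.' (+4 fires, +3 burnt)
Step 6: cell (3,2)='.' (+4 fires, +4 burnt)
Step 7: cell (3,2)='.' (+1 fires, +4 burnt)
Step 8: cell (3,2)='.' (+1 fires, +1 burnt)
Step 9: cell (3,2)='.' (+0 fires, +1 burnt)
  fire out at step 9

4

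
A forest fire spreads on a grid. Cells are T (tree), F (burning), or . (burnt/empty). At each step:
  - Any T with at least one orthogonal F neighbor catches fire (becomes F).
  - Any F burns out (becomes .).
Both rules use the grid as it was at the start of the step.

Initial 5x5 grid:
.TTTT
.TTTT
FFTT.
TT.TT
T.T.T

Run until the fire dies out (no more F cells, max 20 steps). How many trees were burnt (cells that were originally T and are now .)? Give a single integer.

Step 1: +4 fires, +2 burnt (F count now 4)
Step 2: +4 fires, +4 burnt (F count now 4)
Step 3: +3 fires, +4 burnt (F count now 3)
Step 4: +3 fires, +3 burnt (F count now 3)
Step 5: +2 fires, +3 burnt (F count now 2)
Step 6: +0 fires, +2 burnt (F count now 0)
Fire out after step 6
Initially T: 17, now '.': 24
Total burnt (originally-T cells now '.'): 16

Answer: 16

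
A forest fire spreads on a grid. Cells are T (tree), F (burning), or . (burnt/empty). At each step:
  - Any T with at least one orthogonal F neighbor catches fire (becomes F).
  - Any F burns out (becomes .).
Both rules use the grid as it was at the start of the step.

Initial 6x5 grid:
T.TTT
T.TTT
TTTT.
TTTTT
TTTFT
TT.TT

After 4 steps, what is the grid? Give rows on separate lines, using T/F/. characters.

Step 1: 4 trees catch fire, 1 burn out
  T.TTT
  T.TTT
  TTTT.
  TTTFT
  TTF.F
  TT.FT
Step 2: 5 trees catch fire, 4 burn out
  T.TTT
  T.TTT
  TTTF.
  TTF.F
  TF...
  TT..F
Step 3: 5 trees catch fire, 5 burn out
  T.TTT
  T.TFT
  TTF..
  TF...
  F....
  TF...
Step 4: 6 trees catch fire, 5 burn out
  T.TFT
  T.F.F
  TF...
  F....
  .....
  F....

T.TFT
T.F.F
TF...
F....
.....
F....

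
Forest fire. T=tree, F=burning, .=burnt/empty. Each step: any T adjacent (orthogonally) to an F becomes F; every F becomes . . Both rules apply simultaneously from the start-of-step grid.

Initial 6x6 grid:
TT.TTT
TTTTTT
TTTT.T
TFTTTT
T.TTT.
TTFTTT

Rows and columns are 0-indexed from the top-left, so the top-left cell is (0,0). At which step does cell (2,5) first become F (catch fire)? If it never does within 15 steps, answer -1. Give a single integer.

Step 1: cell (2,5)='T' (+6 fires, +2 burnt)
Step 2: cell (2,5)='T' (+8 fires, +6 burnt)
Step 3: cell (2,5)='T' (+7 fires, +8 burnt)
Step 4: cell (2,5)='T' (+3 fires, +7 burnt)
Step 5: cell (2,5)='F' (+3 fires, +3 burnt)
  -> target ignites at step 5
Step 6: cell (2,5)='.' (+2 fires, +3 burnt)
Step 7: cell (2,5)='.' (+1 fires, +2 burnt)
Step 8: cell (2,5)='.' (+0 fires, +1 burnt)
  fire out at step 8

5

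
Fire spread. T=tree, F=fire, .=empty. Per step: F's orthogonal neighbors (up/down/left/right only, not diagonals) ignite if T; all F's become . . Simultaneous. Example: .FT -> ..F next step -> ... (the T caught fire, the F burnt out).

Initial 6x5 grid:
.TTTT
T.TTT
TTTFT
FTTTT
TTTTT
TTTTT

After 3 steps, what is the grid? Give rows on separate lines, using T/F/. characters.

Step 1: 7 trees catch fire, 2 burn out
  .TTTT
  T.TFT
  FTF.F
  .FTFT
  FTTTT
  TTTTT
Step 2: 10 trees catch fire, 7 burn out
  .TTFT
  F.F.F
  .F...
  ..F.F
  .FTFT
  FTTTT
Step 3: 6 trees catch fire, 10 burn out
  .TF.F
  .....
  .....
  .....
  ..F.F
  .FTFT

.TF.F
.....
.....
.....
..F.F
.FTFT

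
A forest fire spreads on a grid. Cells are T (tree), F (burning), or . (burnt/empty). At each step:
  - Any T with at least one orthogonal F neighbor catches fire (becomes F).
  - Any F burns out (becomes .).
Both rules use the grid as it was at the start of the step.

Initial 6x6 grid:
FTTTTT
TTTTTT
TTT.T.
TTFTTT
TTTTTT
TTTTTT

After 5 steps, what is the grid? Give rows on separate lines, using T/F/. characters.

Step 1: 6 trees catch fire, 2 burn out
  .FTTTT
  FTTTTT
  TTF.T.
  TF.FTT
  TTFTTT
  TTTTTT
Step 2: 10 trees catch fire, 6 burn out
  ..FTTT
  .FFTTT
  FF..T.
  F...FT
  TF.FTT
  TTFTTT
Step 3: 8 trees catch fire, 10 burn out
  ...FTT
  ...FTT
  ....F.
  .....F
  F...FT
  TF.FTT
Step 4: 5 trees catch fire, 8 burn out
  ....FT
  ....FT
  ......
  ......
  .....F
  F...FT
Step 5: 3 trees catch fire, 5 burn out
  .....F
  .....F
  ......
  ......
  ......
  .....F

.....F
.....F
......
......
......
.....F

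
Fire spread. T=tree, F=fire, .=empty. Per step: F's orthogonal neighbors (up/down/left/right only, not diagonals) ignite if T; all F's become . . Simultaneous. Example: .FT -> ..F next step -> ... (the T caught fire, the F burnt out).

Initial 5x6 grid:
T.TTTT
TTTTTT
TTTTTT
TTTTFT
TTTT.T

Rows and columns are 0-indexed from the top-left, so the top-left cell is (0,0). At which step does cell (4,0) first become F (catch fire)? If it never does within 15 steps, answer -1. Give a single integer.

Step 1: cell (4,0)='T' (+3 fires, +1 burnt)
Step 2: cell (4,0)='T' (+6 fires, +3 burnt)
Step 3: cell (4,0)='T' (+6 fires, +6 burnt)
Step 4: cell (4,0)='T' (+6 fires, +6 burnt)
Step 5: cell (4,0)='F' (+4 fires, +6 burnt)
  -> target ignites at step 5
Step 6: cell (4,0)='.' (+1 fires, +4 burnt)
Step 7: cell (4,0)='.' (+1 fires, +1 burnt)
Step 8: cell (4,0)='.' (+0 fires, +1 burnt)
  fire out at step 8

5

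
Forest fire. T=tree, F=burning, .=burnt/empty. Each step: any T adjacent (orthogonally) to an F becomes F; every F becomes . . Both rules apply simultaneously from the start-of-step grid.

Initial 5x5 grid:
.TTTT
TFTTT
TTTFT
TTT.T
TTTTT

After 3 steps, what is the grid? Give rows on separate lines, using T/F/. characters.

Step 1: 7 trees catch fire, 2 burn out
  .FTTT
  F.FFT
  TFF.F
  TTT.T
  TTTTT
Step 2: 7 trees catch fire, 7 burn out
  ..FFT
  ....F
  F....
  TFF.F
  TTTTT
Step 3: 5 trees catch fire, 7 burn out
  ....F
  .....
  .....
  F....
  TFFTF

....F
.....
.....
F....
TFFTF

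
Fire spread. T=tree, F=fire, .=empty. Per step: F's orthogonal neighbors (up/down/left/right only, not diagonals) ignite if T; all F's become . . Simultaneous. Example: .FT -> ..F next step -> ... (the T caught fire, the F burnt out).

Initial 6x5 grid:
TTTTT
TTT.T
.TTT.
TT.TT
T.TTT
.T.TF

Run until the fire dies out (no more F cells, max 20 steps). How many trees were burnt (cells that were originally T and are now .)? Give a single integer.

Answer: 21

Derivation:
Step 1: +2 fires, +1 burnt (F count now 2)
Step 2: +2 fires, +2 burnt (F count now 2)
Step 3: +2 fires, +2 burnt (F count now 2)
Step 4: +1 fires, +2 burnt (F count now 1)
Step 5: +1 fires, +1 burnt (F count now 1)
Step 6: +2 fires, +1 burnt (F count now 2)
Step 7: +3 fires, +2 burnt (F count now 3)
Step 8: +4 fires, +3 burnt (F count now 4)
Step 9: +3 fires, +4 burnt (F count now 3)
Step 10: +1 fires, +3 burnt (F count now 1)
Step 11: +0 fires, +1 burnt (F count now 0)
Fire out after step 11
Initially T: 22, now '.': 29
Total burnt (originally-T cells now '.'): 21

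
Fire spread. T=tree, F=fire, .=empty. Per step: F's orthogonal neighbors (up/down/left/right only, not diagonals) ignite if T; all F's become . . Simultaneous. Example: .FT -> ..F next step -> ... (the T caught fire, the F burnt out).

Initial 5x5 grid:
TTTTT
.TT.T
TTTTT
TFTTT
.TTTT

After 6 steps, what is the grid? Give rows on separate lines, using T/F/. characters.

Step 1: 4 trees catch fire, 1 burn out
  TTTTT
  .TT.T
  TFTTT
  F.FTT
  .FTTT
Step 2: 5 trees catch fire, 4 burn out
  TTTTT
  .FT.T
  F.FTT
  ...FT
  ..FTT
Step 3: 5 trees catch fire, 5 burn out
  TFTTT
  ..F.T
  ...FT
  ....F
  ...FT
Step 4: 4 trees catch fire, 5 burn out
  F.FTT
  ....T
  ....F
  .....
  ....F
Step 5: 2 trees catch fire, 4 burn out
  ...FT
  ....F
  .....
  .....
  .....
Step 6: 1 trees catch fire, 2 burn out
  ....F
  .....
  .....
  .....
  .....

....F
.....
.....
.....
.....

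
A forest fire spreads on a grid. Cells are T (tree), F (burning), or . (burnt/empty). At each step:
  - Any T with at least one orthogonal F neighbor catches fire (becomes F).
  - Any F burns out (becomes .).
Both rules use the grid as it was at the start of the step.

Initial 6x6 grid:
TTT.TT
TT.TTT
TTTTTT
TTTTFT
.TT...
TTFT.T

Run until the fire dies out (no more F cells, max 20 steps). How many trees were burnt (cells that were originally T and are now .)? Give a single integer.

Step 1: +6 fires, +2 burnt (F count now 6)
Step 2: +6 fires, +6 burnt (F count now 6)
Step 3: +5 fires, +6 burnt (F count now 5)
Step 4: +3 fires, +5 burnt (F count now 3)
Step 5: +2 fires, +3 burnt (F count now 2)
Step 6: +2 fires, +2 burnt (F count now 2)
Step 7: +2 fires, +2 burnt (F count now 2)
Step 8: +0 fires, +2 burnt (F count now 0)
Fire out after step 8
Initially T: 27, now '.': 35
Total burnt (originally-T cells now '.'): 26

Answer: 26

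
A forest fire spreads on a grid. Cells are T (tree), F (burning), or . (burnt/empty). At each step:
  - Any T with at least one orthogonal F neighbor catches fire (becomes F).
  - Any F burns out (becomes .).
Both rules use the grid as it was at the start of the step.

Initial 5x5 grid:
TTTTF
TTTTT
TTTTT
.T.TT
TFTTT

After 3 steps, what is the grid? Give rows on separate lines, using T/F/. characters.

Step 1: 5 trees catch fire, 2 burn out
  TTTF.
  TTTTF
  TTTTT
  .F.TT
  F.FTT
Step 2: 5 trees catch fire, 5 burn out
  TTF..
  TTTF.
  TFTTF
  ...TT
  ...FT
Step 3: 9 trees catch fire, 5 burn out
  TF...
  TFF..
  F.FF.
  ...FF
  ....F

TF...
TFF..
F.FF.
...FF
....F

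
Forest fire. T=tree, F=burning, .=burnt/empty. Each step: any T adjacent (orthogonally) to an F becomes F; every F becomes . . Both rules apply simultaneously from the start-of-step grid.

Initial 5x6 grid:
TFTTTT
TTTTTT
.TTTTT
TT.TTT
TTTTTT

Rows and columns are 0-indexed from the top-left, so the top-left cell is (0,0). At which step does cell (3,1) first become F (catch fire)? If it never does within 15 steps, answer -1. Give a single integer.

Step 1: cell (3,1)='T' (+3 fires, +1 burnt)
Step 2: cell (3,1)='T' (+4 fires, +3 burnt)
Step 3: cell (3,1)='F' (+4 fires, +4 burnt)
  -> target ignites at step 3
Step 4: cell (3,1)='.' (+5 fires, +4 burnt)
Step 5: cell (3,1)='.' (+5 fires, +5 burnt)
Step 6: cell (3,1)='.' (+3 fires, +5 burnt)
Step 7: cell (3,1)='.' (+2 fires, +3 burnt)
Step 8: cell (3,1)='.' (+1 fires, +2 burnt)
Step 9: cell (3,1)='.' (+0 fires, +1 burnt)
  fire out at step 9

3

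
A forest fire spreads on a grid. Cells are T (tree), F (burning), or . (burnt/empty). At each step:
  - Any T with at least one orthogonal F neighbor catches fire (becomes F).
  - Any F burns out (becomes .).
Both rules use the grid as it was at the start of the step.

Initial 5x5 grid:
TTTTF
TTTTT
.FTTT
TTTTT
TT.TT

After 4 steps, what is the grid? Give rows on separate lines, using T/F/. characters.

Step 1: 5 trees catch fire, 2 burn out
  TTTF.
  TFTTF
  ..FTT
  TFTTT
  TT.TT
Step 2: 10 trees catch fire, 5 burn out
  TFF..
  F.FF.
  ...FF
  F.FTT
  TF.TT
Step 3: 4 trees catch fire, 10 burn out
  F....
  .....
  .....
  ...FF
  F..TT
Step 4: 2 trees catch fire, 4 burn out
  .....
  .....
  .....
  .....
  ...FF

.....
.....
.....
.....
...FF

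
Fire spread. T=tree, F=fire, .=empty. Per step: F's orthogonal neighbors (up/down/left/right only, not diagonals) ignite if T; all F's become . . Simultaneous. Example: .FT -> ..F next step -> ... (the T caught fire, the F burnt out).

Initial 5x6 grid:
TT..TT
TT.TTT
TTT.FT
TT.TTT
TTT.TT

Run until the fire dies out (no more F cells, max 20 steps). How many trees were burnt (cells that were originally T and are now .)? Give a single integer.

Step 1: +3 fires, +1 burnt (F count now 3)
Step 2: +6 fires, +3 burnt (F count now 6)
Step 3: +2 fires, +6 burnt (F count now 2)
Step 4: +0 fires, +2 burnt (F count now 0)
Fire out after step 4
Initially T: 23, now '.': 18
Total burnt (originally-T cells now '.'): 11

Answer: 11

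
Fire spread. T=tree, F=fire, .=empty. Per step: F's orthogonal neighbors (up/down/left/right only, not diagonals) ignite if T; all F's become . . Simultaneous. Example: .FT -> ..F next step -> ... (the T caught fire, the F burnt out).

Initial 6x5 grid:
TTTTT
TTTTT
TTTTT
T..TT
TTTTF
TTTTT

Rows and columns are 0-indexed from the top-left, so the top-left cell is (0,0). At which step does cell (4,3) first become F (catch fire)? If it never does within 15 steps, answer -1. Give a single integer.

Step 1: cell (4,3)='F' (+3 fires, +1 burnt)
  -> target ignites at step 1
Step 2: cell (4,3)='.' (+4 fires, +3 burnt)
Step 3: cell (4,3)='.' (+4 fires, +4 burnt)
Step 4: cell (4,3)='.' (+5 fires, +4 burnt)
Step 5: cell (4,3)='.' (+5 fires, +5 burnt)
Step 6: cell (4,3)='.' (+3 fires, +5 burnt)
Step 7: cell (4,3)='.' (+2 fires, +3 burnt)
Step 8: cell (4,3)='.' (+1 fires, +2 burnt)
Step 9: cell (4,3)='.' (+0 fires, +1 burnt)
  fire out at step 9

1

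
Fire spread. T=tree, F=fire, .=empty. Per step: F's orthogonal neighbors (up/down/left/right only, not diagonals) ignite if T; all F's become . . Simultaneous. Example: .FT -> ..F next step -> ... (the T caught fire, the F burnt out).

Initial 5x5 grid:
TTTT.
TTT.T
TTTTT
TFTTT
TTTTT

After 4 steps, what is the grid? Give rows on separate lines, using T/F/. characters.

Step 1: 4 trees catch fire, 1 burn out
  TTTT.
  TTT.T
  TFTTT
  F.FTT
  TFTTT
Step 2: 6 trees catch fire, 4 burn out
  TTTT.
  TFT.T
  F.FTT
  ...FT
  F.FTT
Step 3: 6 trees catch fire, 6 burn out
  TFTT.
  F.F.T
  ...FT
  ....F
  ...FT
Step 4: 4 trees catch fire, 6 burn out
  F.FT.
  ....T
  ....F
  .....
  ....F

F.FT.
....T
....F
.....
....F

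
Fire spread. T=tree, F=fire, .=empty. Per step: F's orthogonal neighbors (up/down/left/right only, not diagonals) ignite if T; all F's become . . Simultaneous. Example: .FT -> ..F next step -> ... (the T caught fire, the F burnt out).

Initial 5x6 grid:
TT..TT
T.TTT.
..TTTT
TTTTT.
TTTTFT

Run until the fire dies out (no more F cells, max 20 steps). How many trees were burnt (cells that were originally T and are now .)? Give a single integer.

Step 1: +3 fires, +1 burnt (F count now 3)
Step 2: +3 fires, +3 burnt (F count now 3)
Step 3: +5 fires, +3 burnt (F count now 5)
Step 4: +5 fires, +5 burnt (F count now 5)
Step 5: +3 fires, +5 burnt (F count now 3)
Step 6: +0 fires, +3 burnt (F count now 0)
Fire out after step 6
Initially T: 22, now '.': 27
Total burnt (originally-T cells now '.'): 19

Answer: 19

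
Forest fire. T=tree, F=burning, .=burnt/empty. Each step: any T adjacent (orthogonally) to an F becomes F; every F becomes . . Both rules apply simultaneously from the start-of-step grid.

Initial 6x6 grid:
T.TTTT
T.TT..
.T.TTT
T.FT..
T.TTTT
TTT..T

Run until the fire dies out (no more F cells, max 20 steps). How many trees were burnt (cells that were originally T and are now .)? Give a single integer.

Answer: 20

Derivation:
Step 1: +2 fires, +1 burnt (F count now 2)
Step 2: +3 fires, +2 burnt (F count now 3)
Step 3: +4 fires, +3 burnt (F count now 4)
Step 4: +5 fires, +4 burnt (F count now 5)
Step 5: +4 fires, +5 burnt (F count now 4)
Step 6: +2 fires, +4 burnt (F count now 2)
Step 7: +0 fires, +2 burnt (F count now 0)
Fire out after step 7
Initially T: 23, now '.': 33
Total burnt (originally-T cells now '.'): 20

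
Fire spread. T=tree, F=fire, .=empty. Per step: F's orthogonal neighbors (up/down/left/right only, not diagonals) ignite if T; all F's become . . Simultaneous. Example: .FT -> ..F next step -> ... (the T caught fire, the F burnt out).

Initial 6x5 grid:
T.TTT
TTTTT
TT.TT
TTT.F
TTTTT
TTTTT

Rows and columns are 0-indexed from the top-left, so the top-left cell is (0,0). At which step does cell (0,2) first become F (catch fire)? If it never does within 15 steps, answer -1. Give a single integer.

Step 1: cell (0,2)='T' (+2 fires, +1 burnt)
Step 2: cell (0,2)='T' (+4 fires, +2 burnt)
Step 3: cell (0,2)='T' (+4 fires, +4 burnt)
Step 4: cell (0,2)='T' (+5 fires, +4 burnt)
Step 5: cell (0,2)='F' (+5 fires, +5 burnt)
  -> target ignites at step 5
Step 6: cell (0,2)='.' (+4 fires, +5 burnt)
Step 7: cell (0,2)='.' (+2 fires, +4 burnt)
Step 8: cell (0,2)='.' (+0 fires, +2 burnt)
  fire out at step 8

5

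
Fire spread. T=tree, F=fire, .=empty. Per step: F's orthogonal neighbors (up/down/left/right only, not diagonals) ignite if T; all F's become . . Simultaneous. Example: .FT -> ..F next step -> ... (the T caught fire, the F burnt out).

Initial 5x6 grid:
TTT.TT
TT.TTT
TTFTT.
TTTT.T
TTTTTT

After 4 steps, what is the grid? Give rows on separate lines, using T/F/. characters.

Step 1: 3 trees catch fire, 1 burn out
  TTT.TT
  TT.TTT
  TF.FT.
  TTFT.T
  TTTTTT
Step 2: 7 trees catch fire, 3 burn out
  TTT.TT
  TF.FTT
  F...F.
  TF.F.T
  TTFTTT
Step 3: 6 trees catch fire, 7 burn out
  TFT.TT
  F...FT
  ......
  F....T
  TF.FTT
Step 4: 6 trees catch fire, 6 burn out
  F.F.FT
  .....F
  ......
  .....T
  F...FT

F.F.FT
.....F
......
.....T
F...FT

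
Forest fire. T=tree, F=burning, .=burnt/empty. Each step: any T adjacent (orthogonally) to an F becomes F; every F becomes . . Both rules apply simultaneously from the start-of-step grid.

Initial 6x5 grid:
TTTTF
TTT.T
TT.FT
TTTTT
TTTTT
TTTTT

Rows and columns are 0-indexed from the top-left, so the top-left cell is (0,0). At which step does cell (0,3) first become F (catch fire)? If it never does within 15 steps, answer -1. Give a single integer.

Step 1: cell (0,3)='F' (+4 fires, +2 burnt)
  -> target ignites at step 1
Step 2: cell (0,3)='.' (+4 fires, +4 burnt)
Step 3: cell (0,3)='.' (+6 fires, +4 burnt)
Step 4: cell (0,3)='.' (+7 fires, +6 burnt)
Step 5: cell (0,3)='.' (+4 fires, +7 burnt)
Step 6: cell (0,3)='.' (+1 fires, +4 burnt)
Step 7: cell (0,3)='.' (+0 fires, +1 burnt)
  fire out at step 7

1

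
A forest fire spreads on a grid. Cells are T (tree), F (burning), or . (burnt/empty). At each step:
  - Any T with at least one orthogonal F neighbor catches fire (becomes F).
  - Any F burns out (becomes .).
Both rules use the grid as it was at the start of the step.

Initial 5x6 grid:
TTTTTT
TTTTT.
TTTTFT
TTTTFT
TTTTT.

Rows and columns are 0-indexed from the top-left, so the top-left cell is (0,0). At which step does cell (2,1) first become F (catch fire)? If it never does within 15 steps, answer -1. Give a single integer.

Step 1: cell (2,1)='T' (+6 fires, +2 burnt)
Step 2: cell (2,1)='T' (+5 fires, +6 burnt)
Step 3: cell (2,1)='F' (+6 fires, +5 burnt)
  -> target ignites at step 3
Step 4: cell (2,1)='.' (+5 fires, +6 burnt)
Step 5: cell (2,1)='.' (+3 fires, +5 burnt)
Step 6: cell (2,1)='.' (+1 fires, +3 burnt)
Step 7: cell (2,1)='.' (+0 fires, +1 burnt)
  fire out at step 7

3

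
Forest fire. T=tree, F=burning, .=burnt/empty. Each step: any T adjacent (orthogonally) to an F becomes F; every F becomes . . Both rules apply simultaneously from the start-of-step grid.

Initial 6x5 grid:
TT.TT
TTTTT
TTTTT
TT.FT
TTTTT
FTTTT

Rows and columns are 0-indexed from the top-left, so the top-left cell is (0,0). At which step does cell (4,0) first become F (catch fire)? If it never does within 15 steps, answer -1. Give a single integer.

Step 1: cell (4,0)='F' (+5 fires, +2 burnt)
  -> target ignites at step 1
Step 2: cell (4,0)='.' (+9 fires, +5 burnt)
Step 3: cell (4,0)='.' (+7 fires, +9 burnt)
Step 4: cell (4,0)='.' (+3 fires, +7 burnt)
Step 5: cell (4,0)='.' (+2 fires, +3 burnt)
Step 6: cell (4,0)='.' (+0 fires, +2 burnt)
  fire out at step 6

1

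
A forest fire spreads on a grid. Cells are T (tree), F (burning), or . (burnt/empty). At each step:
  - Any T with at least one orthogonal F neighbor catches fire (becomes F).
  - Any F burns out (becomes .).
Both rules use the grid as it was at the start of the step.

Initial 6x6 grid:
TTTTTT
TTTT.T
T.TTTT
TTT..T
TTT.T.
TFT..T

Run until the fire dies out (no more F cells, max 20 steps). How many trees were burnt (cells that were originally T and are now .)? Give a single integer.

Step 1: +3 fires, +1 burnt (F count now 3)
Step 2: +3 fires, +3 burnt (F count now 3)
Step 3: +2 fires, +3 burnt (F count now 2)
Step 4: +2 fires, +2 burnt (F count now 2)
Step 5: +3 fires, +2 burnt (F count now 3)
Step 6: +5 fires, +3 burnt (F count now 5)
Step 7: +3 fires, +5 burnt (F count now 3)
Step 8: +3 fires, +3 burnt (F count now 3)
Step 9: +1 fires, +3 burnt (F count now 1)
Step 10: +0 fires, +1 burnt (F count now 0)
Fire out after step 10
Initially T: 27, now '.': 34
Total burnt (originally-T cells now '.'): 25

Answer: 25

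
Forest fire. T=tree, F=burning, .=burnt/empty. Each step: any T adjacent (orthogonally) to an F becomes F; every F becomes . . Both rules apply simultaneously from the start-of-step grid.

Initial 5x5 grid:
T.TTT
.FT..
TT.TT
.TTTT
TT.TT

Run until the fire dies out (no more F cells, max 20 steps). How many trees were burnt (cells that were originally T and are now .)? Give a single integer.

Answer: 16

Derivation:
Step 1: +2 fires, +1 burnt (F count now 2)
Step 2: +3 fires, +2 burnt (F count now 3)
Step 3: +3 fires, +3 burnt (F count now 3)
Step 4: +3 fires, +3 burnt (F count now 3)
Step 5: +3 fires, +3 burnt (F count now 3)
Step 6: +2 fires, +3 burnt (F count now 2)
Step 7: +0 fires, +2 burnt (F count now 0)
Fire out after step 7
Initially T: 17, now '.': 24
Total burnt (originally-T cells now '.'): 16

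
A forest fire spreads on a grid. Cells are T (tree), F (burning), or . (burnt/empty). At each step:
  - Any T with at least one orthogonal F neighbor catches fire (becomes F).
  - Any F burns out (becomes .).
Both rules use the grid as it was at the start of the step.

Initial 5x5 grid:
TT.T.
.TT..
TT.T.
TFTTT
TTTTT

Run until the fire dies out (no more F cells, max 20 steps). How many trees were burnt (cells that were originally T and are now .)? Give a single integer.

Answer: 16

Derivation:
Step 1: +4 fires, +1 burnt (F count now 4)
Step 2: +5 fires, +4 burnt (F count now 5)
Step 3: +5 fires, +5 burnt (F count now 5)
Step 4: +2 fires, +5 burnt (F count now 2)
Step 5: +0 fires, +2 burnt (F count now 0)
Fire out after step 5
Initially T: 17, now '.': 24
Total burnt (originally-T cells now '.'): 16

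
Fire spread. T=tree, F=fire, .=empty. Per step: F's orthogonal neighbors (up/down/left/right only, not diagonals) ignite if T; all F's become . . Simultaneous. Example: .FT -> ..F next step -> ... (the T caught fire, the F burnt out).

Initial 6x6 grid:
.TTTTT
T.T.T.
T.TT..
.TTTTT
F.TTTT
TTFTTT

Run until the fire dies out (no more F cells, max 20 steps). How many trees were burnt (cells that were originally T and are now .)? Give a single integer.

Answer: 23

Derivation:
Step 1: +4 fires, +2 burnt (F count now 4)
Step 2: +3 fires, +4 burnt (F count now 3)
Step 3: +5 fires, +3 burnt (F count now 5)
Step 4: +4 fires, +5 burnt (F count now 4)
Step 5: +2 fires, +4 burnt (F count now 2)
Step 6: +2 fires, +2 burnt (F count now 2)
Step 7: +1 fires, +2 burnt (F count now 1)
Step 8: +2 fires, +1 burnt (F count now 2)
Step 9: +0 fires, +2 burnt (F count now 0)
Fire out after step 9
Initially T: 25, now '.': 34
Total burnt (originally-T cells now '.'): 23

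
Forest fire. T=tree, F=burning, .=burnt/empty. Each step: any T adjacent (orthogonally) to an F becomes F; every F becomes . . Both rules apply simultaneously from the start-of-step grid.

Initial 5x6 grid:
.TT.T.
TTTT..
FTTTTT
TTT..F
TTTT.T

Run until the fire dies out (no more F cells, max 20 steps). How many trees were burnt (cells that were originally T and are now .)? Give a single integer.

Step 1: +5 fires, +2 burnt (F count now 5)
Step 2: +5 fires, +5 burnt (F count now 5)
Step 3: +5 fires, +5 burnt (F count now 5)
Step 4: +3 fires, +5 burnt (F count now 3)
Step 5: +1 fires, +3 burnt (F count now 1)
Step 6: +0 fires, +1 burnt (F count now 0)
Fire out after step 6
Initially T: 20, now '.': 29
Total burnt (originally-T cells now '.'): 19

Answer: 19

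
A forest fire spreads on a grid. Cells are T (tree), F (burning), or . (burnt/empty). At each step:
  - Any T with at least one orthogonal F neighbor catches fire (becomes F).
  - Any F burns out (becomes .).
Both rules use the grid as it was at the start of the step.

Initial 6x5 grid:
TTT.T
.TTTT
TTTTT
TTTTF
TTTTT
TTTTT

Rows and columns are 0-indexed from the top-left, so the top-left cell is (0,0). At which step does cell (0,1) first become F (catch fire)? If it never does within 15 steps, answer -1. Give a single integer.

Step 1: cell (0,1)='T' (+3 fires, +1 burnt)
Step 2: cell (0,1)='T' (+5 fires, +3 burnt)
Step 3: cell (0,1)='T' (+6 fires, +5 burnt)
Step 4: cell (0,1)='T' (+5 fires, +6 burnt)
Step 5: cell (0,1)='T' (+5 fires, +5 burnt)
Step 6: cell (0,1)='F' (+2 fires, +5 burnt)
  -> target ignites at step 6
Step 7: cell (0,1)='.' (+1 fires, +2 burnt)
Step 8: cell (0,1)='.' (+0 fires, +1 burnt)
  fire out at step 8

6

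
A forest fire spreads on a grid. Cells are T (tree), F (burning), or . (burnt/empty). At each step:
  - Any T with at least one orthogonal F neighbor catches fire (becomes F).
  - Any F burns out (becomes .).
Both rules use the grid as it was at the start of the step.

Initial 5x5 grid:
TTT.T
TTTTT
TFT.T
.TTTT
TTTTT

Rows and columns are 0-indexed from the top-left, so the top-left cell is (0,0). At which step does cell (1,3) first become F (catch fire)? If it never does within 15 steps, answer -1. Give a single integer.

Step 1: cell (1,3)='T' (+4 fires, +1 burnt)
Step 2: cell (1,3)='T' (+5 fires, +4 burnt)
Step 3: cell (1,3)='F' (+6 fires, +5 burnt)
  -> target ignites at step 3
Step 4: cell (1,3)='.' (+3 fires, +6 burnt)
Step 5: cell (1,3)='.' (+3 fires, +3 burnt)
Step 6: cell (1,3)='.' (+0 fires, +3 burnt)
  fire out at step 6

3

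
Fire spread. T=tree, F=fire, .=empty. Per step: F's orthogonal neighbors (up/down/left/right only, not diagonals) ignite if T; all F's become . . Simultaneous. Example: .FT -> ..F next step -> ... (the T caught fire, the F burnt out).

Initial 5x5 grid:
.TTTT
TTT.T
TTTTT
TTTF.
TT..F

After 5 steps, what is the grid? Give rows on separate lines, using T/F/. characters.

Step 1: 2 trees catch fire, 2 burn out
  .TTTT
  TTT.T
  TTTFT
  TTF..
  TT...
Step 2: 3 trees catch fire, 2 burn out
  .TTTT
  TTT.T
  TTF.F
  TF...
  TT...
Step 3: 5 trees catch fire, 3 burn out
  .TTTT
  TTF.F
  TF...
  F....
  TF...
Step 4: 5 trees catch fire, 5 burn out
  .TFTF
  TF...
  F....
  .....
  F....
Step 5: 3 trees catch fire, 5 burn out
  .F.F.
  F....
  .....
  .....
  .....

.F.F.
F....
.....
.....
.....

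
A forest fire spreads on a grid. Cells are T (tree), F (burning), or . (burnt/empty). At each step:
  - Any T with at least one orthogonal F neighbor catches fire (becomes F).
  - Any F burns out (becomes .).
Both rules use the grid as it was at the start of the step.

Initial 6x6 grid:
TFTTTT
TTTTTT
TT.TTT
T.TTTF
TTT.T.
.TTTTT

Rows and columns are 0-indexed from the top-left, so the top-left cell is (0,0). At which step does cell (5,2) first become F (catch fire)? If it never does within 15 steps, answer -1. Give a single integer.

Step 1: cell (5,2)='T' (+5 fires, +2 burnt)
Step 2: cell (5,2)='T' (+8 fires, +5 burnt)
Step 3: cell (5,2)='T' (+8 fires, +8 burnt)
Step 4: cell (5,2)='T' (+4 fires, +8 burnt)
Step 5: cell (5,2)='F' (+3 fires, +4 burnt)
  -> target ignites at step 5
Step 6: cell (5,2)='.' (+1 fires, +3 burnt)
Step 7: cell (5,2)='.' (+0 fires, +1 burnt)
  fire out at step 7

5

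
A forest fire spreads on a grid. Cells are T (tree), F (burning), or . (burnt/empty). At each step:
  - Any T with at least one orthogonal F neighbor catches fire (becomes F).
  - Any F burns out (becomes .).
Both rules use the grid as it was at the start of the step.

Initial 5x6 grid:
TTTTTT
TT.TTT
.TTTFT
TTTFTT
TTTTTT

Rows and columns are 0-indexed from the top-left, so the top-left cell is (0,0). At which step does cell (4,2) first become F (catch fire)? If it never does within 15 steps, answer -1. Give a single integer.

Step 1: cell (4,2)='T' (+6 fires, +2 burnt)
Step 2: cell (4,2)='F' (+8 fires, +6 burnt)
  -> target ignites at step 2
Step 3: cell (4,2)='.' (+6 fires, +8 burnt)
Step 4: cell (4,2)='.' (+3 fires, +6 burnt)
Step 5: cell (4,2)='.' (+2 fires, +3 burnt)
Step 6: cell (4,2)='.' (+1 fires, +2 burnt)
Step 7: cell (4,2)='.' (+0 fires, +1 burnt)
  fire out at step 7

2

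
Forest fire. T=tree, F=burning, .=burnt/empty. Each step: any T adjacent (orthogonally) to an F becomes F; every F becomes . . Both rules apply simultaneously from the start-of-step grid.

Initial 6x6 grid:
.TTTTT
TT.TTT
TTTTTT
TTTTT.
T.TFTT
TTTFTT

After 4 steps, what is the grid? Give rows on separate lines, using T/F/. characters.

Step 1: 5 trees catch fire, 2 burn out
  .TTTTT
  TT.TTT
  TTTTTT
  TTTFT.
  T.F.FT
  TTF.FT
Step 2: 6 trees catch fire, 5 burn out
  .TTTTT
  TT.TTT
  TTTFTT
  TTF.F.
  T....F
  TF...F
Step 3: 5 trees catch fire, 6 burn out
  .TTTTT
  TT.FTT
  TTF.FT
  TF....
  T.....
  F.....
Step 4: 6 trees catch fire, 5 burn out
  .TTFTT
  TT..FT
  TF...F
  F.....
  F.....
  ......

.TTFTT
TT..FT
TF...F
F.....
F.....
......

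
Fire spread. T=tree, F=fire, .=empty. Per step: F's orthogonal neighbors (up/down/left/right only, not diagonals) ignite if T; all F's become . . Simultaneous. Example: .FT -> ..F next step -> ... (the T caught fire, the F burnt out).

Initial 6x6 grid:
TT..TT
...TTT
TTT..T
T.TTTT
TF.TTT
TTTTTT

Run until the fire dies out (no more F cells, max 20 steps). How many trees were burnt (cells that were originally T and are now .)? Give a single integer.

Answer: 24

Derivation:
Step 1: +2 fires, +1 burnt (F count now 2)
Step 2: +3 fires, +2 burnt (F count now 3)
Step 3: +2 fires, +3 burnt (F count now 2)
Step 4: +3 fires, +2 burnt (F count now 3)
Step 5: +4 fires, +3 burnt (F count now 4)
Step 6: +3 fires, +4 burnt (F count now 3)
Step 7: +1 fires, +3 burnt (F count now 1)
Step 8: +1 fires, +1 burnt (F count now 1)
Step 9: +1 fires, +1 burnt (F count now 1)
Step 10: +2 fires, +1 burnt (F count now 2)
Step 11: +2 fires, +2 burnt (F count now 2)
Step 12: +0 fires, +2 burnt (F count now 0)
Fire out after step 12
Initially T: 26, now '.': 34
Total burnt (originally-T cells now '.'): 24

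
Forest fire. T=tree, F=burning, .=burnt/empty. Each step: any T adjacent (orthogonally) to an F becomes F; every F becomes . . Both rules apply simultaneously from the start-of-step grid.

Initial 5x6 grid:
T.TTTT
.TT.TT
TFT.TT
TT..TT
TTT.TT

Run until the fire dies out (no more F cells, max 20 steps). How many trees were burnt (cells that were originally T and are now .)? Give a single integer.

Answer: 21

Derivation:
Step 1: +4 fires, +1 burnt (F count now 4)
Step 2: +3 fires, +4 burnt (F count now 3)
Step 3: +3 fires, +3 burnt (F count now 3)
Step 4: +1 fires, +3 burnt (F count now 1)
Step 5: +1 fires, +1 burnt (F count now 1)
Step 6: +2 fires, +1 burnt (F count now 2)
Step 7: +2 fires, +2 burnt (F count now 2)
Step 8: +2 fires, +2 burnt (F count now 2)
Step 9: +2 fires, +2 burnt (F count now 2)
Step 10: +1 fires, +2 burnt (F count now 1)
Step 11: +0 fires, +1 burnt (F count now 0)
Fire out after step 11
Initially T: 22, now '.': 29
Total burnt (originally-T cells now '.'): 21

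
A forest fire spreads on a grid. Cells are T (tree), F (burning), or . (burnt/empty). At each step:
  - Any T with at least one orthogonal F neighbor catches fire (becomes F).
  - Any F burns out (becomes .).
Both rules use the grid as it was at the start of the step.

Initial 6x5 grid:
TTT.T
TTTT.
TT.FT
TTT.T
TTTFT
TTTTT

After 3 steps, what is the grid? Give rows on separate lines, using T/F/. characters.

Step 1: 5 trees catch fire, 2 burn out
  TTT.T
  TTTF.
  TT..F
  TTT.T
  TTF.F
  TTTFT
Step 2: 6 trees catch fire, 5 burn out
  TTT.T
  TTF..
  TT...
  TTF.F
  TF...
  TTF.F
Step 3: 5 trees catch fire, 6 burn out
  TTF.T
  TF...
  TT...
  TF...
  F....
  TF...

TTF.T
TF...
TT...
TF...
F....
TF...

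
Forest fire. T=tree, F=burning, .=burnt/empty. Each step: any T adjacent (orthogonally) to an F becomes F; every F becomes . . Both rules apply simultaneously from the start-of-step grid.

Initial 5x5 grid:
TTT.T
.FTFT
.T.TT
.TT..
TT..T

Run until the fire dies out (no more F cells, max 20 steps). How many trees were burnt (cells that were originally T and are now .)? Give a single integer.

Answer: 13

Derivation:
Step 1: +5 fires, +2 burnt (F count now 5)
Step 2: +5 fires, +5 burnt (F count now 5)
Step 3: +2 fires, +5 burnt (F count now 2)
Step 4: +1 fires, +2 burnt (F count now 1)
Step 5: +0 fires, +1 burnt (F count now 0)
Fire out after step 5
Initially T: 14, now '.': 24
Total burnt (originally-T cells now '.'): 13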